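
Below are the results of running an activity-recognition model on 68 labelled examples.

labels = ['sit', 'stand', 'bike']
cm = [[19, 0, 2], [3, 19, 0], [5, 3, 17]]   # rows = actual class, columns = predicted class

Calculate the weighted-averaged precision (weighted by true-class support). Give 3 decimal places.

0.826

Per-class precision (TP/(TP+FP)):
  sit: TP=19, FP=3+5=8 → 19/27 = 0.7037
  stand: TP=19, FP=0+3=3 → 19/22 = 0.8636
  bike: TP=17, FP=2+0=2 → 17/19 = 0.8947
Weighted-precision = Σ (supportᵢ/N)·precisionᵢ with N=68: (21/68)·0.7037 + (22/68)·0.8636 + (25/68)·0.8947 = 0.826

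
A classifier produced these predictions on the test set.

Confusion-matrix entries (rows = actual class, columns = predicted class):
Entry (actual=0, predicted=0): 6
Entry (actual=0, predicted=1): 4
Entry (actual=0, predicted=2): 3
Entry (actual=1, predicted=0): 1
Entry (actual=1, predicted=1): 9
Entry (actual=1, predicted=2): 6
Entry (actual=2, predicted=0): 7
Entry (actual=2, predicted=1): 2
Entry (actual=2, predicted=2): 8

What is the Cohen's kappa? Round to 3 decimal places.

Observed agreement pₒ = trace/N = 23/46 = 0.5000
Expected agreement pₑ = Σ (rowᵢ·colᵢ)/N² = (13·14 + 16·15 + 17·17)/46² = 0.3360
κ = (pₒ − pₑ)/(1 − pₑ) = (0.5000 − 0.3360)/(1 − 0.3360) = 0.247

0.247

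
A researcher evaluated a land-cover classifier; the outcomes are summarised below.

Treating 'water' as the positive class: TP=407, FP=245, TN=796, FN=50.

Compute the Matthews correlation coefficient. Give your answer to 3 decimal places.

0.609

MCC = (TP·TN − FP·FN) / √((TP+FP)(TP+FN)(TN+FP)(TN+FN))
Numerator = 407·796 − 245·50 = 311722
Denominator = √(652·457·1041·846) = √262412723304 = 512262.3579
MCC = 311722 / 512262.3579 = 0.609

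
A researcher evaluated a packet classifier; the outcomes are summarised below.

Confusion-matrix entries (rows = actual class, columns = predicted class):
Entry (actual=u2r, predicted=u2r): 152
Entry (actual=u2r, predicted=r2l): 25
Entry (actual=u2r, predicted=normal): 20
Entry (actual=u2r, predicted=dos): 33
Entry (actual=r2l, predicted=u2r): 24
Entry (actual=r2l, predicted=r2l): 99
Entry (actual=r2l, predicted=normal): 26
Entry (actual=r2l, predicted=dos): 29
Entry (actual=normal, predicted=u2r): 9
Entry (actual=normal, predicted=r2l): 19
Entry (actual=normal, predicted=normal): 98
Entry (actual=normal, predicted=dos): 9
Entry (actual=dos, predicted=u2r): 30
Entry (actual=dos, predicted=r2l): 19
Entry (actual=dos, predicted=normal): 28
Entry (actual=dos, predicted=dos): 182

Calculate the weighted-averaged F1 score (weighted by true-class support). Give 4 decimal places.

Per-class F1 score (2·TP/(2·TP+FP+FN)):
  u2r: TP=152, FP=24+9+30=63, FN=25+20+33=78 → 304/445 = 0.68315
  r2l: TP=99, FP=25+19+19=63, FN=24+26+29=79 → 198/340 = 0.58235
  normal: TP=98, FP=20+26+28=74, FN=9+19+9=37 → 196/307 = 0.63844
  dos: TP=182, FP=33+29+9=71, FN=30+19+28=77 → 364/512 = 0.71094
Weighted-F1 score = Σ (supportᵢ/N)·F1 scoreᵢ with N=802: (230/802)·0.68315 + (178/802)·0.58235 + (135/802)·0.63844 + (259/802)·0.71094 = 0.6622

0.6622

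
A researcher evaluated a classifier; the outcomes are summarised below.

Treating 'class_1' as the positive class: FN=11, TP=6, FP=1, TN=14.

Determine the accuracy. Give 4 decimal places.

Accuracy = (TP+TN)/N = (6+14)/32 = 0.6250

0.6250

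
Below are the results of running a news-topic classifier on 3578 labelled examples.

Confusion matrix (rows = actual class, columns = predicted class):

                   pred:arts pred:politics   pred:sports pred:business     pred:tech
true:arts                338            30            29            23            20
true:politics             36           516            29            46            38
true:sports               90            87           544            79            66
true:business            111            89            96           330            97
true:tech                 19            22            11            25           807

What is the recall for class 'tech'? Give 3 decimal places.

0.913

recall = TP/(TP+FN).
tech: TP=807, FN=19+22+11+25=77 → 807/884 = 0.9129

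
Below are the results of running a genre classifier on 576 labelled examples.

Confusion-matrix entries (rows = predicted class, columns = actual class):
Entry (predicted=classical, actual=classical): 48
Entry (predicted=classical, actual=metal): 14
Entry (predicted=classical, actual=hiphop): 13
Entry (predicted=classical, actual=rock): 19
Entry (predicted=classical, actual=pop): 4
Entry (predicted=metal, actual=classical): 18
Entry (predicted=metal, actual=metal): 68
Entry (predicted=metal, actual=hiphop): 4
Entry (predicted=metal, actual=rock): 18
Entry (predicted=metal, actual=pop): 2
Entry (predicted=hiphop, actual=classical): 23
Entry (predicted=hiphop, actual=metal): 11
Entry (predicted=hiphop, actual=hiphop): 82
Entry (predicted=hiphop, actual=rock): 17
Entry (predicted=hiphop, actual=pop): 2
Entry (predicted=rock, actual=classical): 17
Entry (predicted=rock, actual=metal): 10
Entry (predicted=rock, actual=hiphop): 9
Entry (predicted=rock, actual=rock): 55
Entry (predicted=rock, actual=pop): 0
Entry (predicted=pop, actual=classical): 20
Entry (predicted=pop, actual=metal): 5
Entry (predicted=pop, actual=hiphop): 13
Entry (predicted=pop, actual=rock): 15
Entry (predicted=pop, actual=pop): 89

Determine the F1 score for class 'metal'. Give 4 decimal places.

0.6239

Take TP from the diagonal, FP from the rest of the 'metal' prediction marginal, FN from the rest of the 'metal' actual marginal.
F1 score = 2·TP/(2·TP+FP+FN).
metal: TP=68, FP=18+4+18+2=42, FN=14+11+10+5=40 → 136/218 = 0.62385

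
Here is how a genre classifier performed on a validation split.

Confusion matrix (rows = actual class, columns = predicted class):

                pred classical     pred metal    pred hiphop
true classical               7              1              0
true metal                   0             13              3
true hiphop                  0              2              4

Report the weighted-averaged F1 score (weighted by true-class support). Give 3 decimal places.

0.805

Per-class F1 score (2·TP/(2·TP+FP+FN)):
  classical: TP=7, FP=0+0=0, FN=1+0=1 → 14/15 = 0.9333
  metal: TP=13, FP=1+2=3, FN=0+3=3 → 26/32 = 0.8125
  hiphop: TP=4, FP=0+3=3, FN=0+2=2 → 8/13 = 0.6154
Weighted-F1 score = Σ (supportᵢ/N)·F1 scoreᵢ with N=30: (8/30)·0.9333 + (16/30)·0.8125 + (6/30)·0.6154 = 0.805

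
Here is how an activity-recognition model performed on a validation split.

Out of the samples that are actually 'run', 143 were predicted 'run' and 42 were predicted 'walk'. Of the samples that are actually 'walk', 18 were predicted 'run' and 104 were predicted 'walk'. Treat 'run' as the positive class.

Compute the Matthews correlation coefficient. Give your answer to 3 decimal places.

0.613

MCC = (TP·TN − FP·FN) / √((TP+FP)(TP+FN)(TN+FP)(TN+FN))
Numerator = 143·104 − 18·42 = 14116
Denominator = √(161·185·122·146) = √530530420 = 23033.2460
MCC = 14116 / 23033.2460 = 0.613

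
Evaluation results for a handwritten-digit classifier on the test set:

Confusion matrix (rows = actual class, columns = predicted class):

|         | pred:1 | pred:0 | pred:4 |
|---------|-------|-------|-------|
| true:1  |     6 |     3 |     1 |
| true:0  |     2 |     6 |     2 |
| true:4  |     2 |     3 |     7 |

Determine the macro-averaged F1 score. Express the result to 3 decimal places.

0.594

Per-class F1 score (2·TP/(2·TP+FP+FN)):
  1: TP=6, FP=2+2=4, FN=3+1=4 → 12/20 = 0.6000
  0: TP=6, FP=3+3=6, FN=2+2=4 → 12/22 = 0.5455
  4: TP=7, FP=1+2=3, FN=2+3=5 → 14/22 = 0.6364
Macro-F1 score = mean = (0.6000 + 0.5455 + 0.6364) / 3 = 0.594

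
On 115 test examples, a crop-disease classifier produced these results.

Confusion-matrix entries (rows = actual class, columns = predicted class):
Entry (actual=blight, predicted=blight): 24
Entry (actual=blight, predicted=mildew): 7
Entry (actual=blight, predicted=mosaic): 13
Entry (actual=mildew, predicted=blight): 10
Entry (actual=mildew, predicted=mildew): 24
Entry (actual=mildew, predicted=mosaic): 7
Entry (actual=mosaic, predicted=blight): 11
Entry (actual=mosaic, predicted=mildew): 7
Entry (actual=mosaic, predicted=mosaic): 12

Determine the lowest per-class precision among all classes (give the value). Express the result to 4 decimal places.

0.3750

Per-class precision (TP/(TP+FP)):
  blight: TP=24, FP=10+11=21 → 24/45 = 0.53333
  mildew: TP=24, FP=7+7=14 → 24/38 = 0.63158
  mosaic: TP=12, FP=13+7=20 → 12/32 = 0.37500
Lowest is class 'mosaic' with precision = 0.3750.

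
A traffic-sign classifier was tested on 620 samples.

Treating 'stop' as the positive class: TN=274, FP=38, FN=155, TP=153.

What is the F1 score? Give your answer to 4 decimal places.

Precision = TP/(TP+FP) = 153/191 = 0.8010
Recall = TP/(TP+FN) = 153/308 = 0.4968
F1 = 2·TP/(2·TP+FP+FN) = 306/499 = 0.6132

0.6132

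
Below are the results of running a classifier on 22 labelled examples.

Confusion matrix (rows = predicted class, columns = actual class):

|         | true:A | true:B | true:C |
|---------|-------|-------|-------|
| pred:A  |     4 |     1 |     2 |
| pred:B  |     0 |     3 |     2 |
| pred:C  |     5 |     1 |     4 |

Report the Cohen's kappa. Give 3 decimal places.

Observed agreement pₒ = trace/N = 11/22 = 0.5000
Expected agreement pₑ = Σ (rowᵢ·colᵢ)/N² = (9·7 + 5·5 + 8·10)/22² = 0.3471
κ = (pₒ − pₑ)/(1 − pₑ) = (0.5000 − 0.3471)/(1 − 0.3471) = 0.234

0.234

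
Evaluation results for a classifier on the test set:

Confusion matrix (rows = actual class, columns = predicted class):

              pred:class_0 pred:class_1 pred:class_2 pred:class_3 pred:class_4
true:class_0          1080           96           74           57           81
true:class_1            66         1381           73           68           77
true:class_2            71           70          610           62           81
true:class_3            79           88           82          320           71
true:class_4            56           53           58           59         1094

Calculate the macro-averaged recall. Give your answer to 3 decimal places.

Per-class recall (TP/(TP+FN)):
  class_0: TP=1080, FN=96+74+57+81=308 → 1080/1388 = 0.7781
  class_1: TP=1381, FN=66+73+68+77=284 → 1381/1665 = 0.8294
  class_2: TP=610, FN=71+70+62+81=284 → 610/894 = 0.6823
  class_3: TP=320, FN=79+88+82+71=320 → 320/640 = 0.5000
  class_4: TP=1094, FN=56+53+58+59=226 → 1094/1320 = 0.8288
Macro-recall = mean = (0.7781 + 0.8294 + 0.6823 + 0.5000 + 0.8288) / 5 = 0.724

0.724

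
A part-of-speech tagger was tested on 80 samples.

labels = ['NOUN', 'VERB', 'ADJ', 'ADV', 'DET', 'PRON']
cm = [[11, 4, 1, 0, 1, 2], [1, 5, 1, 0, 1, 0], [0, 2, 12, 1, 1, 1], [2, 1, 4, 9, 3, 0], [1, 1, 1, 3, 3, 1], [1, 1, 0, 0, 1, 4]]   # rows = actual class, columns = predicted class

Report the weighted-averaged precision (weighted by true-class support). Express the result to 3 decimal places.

0.579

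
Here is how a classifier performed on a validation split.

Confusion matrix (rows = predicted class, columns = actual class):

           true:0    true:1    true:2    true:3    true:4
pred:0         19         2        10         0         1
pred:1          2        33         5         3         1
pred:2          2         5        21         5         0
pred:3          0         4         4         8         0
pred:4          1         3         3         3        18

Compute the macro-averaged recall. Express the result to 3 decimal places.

0.661

Per-class recall (TP/(TP+FN)):
  0: TP=19, FN=2+2+0+1=5 → 19/24 = 0.7917
  1: TP=33, FN=2+5+4+3=14 → 33/47 = 0.7021
  2: TP=21, FN=10+5+4+3=22 → 21/43 = 0.4884
  3: TP=8, FN=0+3+5+3=11 → 8/19 = 0.4211
  4: TP=18, FN=1+1+0+0=2 → 18/20 = 0.9000
Macro-recall = mean = (0.7917 + 0.7021 + 0.4884 + 0.4211 + 0.9000) / 5 = 0.661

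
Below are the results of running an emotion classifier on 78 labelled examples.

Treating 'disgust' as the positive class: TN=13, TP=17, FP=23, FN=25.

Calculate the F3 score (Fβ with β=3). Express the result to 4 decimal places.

0.4067

Fβ = (1+β²)·TP / ((1+β²)·TP + β²·FN + FP), with β²=9
= 10·17 / (10·17 + 9·25 + 23) = 0.4067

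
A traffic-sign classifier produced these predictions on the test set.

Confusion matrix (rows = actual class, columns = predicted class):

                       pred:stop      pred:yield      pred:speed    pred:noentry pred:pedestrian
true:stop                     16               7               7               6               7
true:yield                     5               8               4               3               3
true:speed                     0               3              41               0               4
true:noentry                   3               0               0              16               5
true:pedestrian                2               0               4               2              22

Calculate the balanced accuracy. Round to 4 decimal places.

Balanced accuracy = mean of per-class recall.
  stop: recall = 16/43 = 0.37209
  yield: recall = 8/23 = 0.34783
  speed: recall = 41/48 = 0.85417
  noentry: recall = 16/24 = 0.66667
  pedestrian: recall = 22/30 = 0.73333
Mean = (0.37209 + 0.34783 + 0.85417 + 0.66667 + 0.73333) / 5 = 0.5948

0.5948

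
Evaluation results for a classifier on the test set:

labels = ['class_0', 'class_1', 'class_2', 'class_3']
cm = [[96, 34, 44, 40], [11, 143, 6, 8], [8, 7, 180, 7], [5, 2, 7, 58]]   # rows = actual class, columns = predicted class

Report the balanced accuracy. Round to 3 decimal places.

Balanced accuracy = mean of per-class recall.
  class_0: recall = 96/214 = 0.4486
  class_1: recall = 143/168 = 0.8512
  class_2: recall = 180/202 = 0.8911
  class_3: recall = 58/72 = 0.8056
Mean = (0.4486 + 0.8512 + 0.8911 + 0.8056) / 4 = 0.749

0.749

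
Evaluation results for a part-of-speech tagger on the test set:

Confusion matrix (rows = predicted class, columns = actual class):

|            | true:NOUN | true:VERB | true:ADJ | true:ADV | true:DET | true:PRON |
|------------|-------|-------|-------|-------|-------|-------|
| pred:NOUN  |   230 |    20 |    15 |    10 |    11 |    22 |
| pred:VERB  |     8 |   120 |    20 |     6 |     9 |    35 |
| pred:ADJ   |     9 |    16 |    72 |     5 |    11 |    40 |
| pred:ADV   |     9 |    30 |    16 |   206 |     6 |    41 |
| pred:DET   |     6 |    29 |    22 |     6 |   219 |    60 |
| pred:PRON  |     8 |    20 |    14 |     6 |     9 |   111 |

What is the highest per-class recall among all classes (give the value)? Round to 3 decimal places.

0.862

Per-class recall (TP/(TP+FN)):
  NOUN: TP=230, FN=8+9+9+6+8=40 → 230/270 = 0.8519
  VERB: TP=120, FN=20+16+30+29+20=115 → 120/235 = 0.5106
  ADJ: TP=72, FN=15+20+16+22+14=87 → 72/159 = 0.4528
  ADV: TP=206, FN=10+6+5+6+6=33 → 206/239 = 0.8619
  DET: TP=219, FN=11+9+11+6+9=46 → 219/265 = 0.8264
  PRON: TP=111, FN=22+35+40+41+60=198 → 111/309 = 0.3592
Highest is class 'ADV' with recall = 0.862.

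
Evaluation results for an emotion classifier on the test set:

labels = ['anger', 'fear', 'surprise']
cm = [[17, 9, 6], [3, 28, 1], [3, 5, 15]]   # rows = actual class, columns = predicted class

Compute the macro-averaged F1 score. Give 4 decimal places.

0.6805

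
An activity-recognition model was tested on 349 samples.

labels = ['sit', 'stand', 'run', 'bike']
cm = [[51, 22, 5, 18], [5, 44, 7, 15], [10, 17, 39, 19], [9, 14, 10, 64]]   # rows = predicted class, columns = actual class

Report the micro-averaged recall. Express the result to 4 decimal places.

0.5673

Micro-averaging pools counts across classes: ΣTP=198, ΣFP=151, ΣFN=151.
Micro-recall = TP/(TP+FN) on pooled counts = 0.5673 (equals overall accuracy in single-label multiclass).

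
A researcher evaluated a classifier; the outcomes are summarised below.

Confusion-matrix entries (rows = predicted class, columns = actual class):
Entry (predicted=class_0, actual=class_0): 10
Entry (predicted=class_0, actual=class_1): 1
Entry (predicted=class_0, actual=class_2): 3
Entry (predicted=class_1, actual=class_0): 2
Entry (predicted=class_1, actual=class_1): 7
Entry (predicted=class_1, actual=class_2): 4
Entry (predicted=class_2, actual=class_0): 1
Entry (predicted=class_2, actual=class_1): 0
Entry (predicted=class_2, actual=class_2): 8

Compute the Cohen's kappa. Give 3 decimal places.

0.547

Observed agreement pₒ = trace/N = 25/36 = 0.6944
Expected agreement pₑ = Σ (rowᵢ·colᵢ)/N² = (13·14 + 8·13 + 15·9)/36² = 0.3248
κ = (pₒ − pₑ)/(1 − pₑ) = (0.6944 − 0.3248)/(1 − 0.3248) = 0.547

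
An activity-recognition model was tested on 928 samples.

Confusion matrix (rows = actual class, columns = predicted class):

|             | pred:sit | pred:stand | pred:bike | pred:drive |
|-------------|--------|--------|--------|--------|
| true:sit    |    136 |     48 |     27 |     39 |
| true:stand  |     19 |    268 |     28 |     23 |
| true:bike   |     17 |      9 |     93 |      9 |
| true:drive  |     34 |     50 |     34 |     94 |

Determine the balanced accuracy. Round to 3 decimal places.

0.627

Balanced accuracy = mean of per-class recall.
  sit: recall = 136/250 = 0.5440
  stand: recall = 268/338 = 0.7929
  bike: recall = 93/128 = 0.7266
  drive: recall = 94/212 = 0.4434
Mean = (0.5440 + 0.7929 + 0.7266 + 0.4434) / 4 = 0.627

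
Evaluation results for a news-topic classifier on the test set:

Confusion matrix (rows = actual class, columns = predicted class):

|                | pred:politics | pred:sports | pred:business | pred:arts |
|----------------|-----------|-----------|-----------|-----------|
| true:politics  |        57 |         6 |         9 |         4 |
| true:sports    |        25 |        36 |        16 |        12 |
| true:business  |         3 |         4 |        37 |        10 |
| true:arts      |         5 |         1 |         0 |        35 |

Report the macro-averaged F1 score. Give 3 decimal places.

0.635

Per-class F1 score (2·TP/(2·TP+FP+FN)):
  politics: TP=57, FP=25+3+5=33, FN=6+9+4=19 → 114/166 = 0.6867
  sports: TP=36, FP=6+4+1=11, FN=25+16+12=53 → 72/136 = 0.5294
  business: TP=37, FP=9+16+0=25, FN=3+4+10=17 → 74/116 = 0.6379
  arts: TP=35, FP=4+12+10=26, FN=5+1+0=6 → 70/102 = 0.6863
Macro-F1 score = mean = (0.6867 + 0.5294 + 0.6379 + 0.6863) / 4 = 0.635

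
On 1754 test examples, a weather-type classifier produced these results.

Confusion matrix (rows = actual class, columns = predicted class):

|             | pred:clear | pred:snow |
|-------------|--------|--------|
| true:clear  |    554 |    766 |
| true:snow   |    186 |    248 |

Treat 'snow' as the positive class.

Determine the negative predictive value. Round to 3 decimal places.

0.749

NPV = TN/(TN+FN) = 554/(554+186) = 0.749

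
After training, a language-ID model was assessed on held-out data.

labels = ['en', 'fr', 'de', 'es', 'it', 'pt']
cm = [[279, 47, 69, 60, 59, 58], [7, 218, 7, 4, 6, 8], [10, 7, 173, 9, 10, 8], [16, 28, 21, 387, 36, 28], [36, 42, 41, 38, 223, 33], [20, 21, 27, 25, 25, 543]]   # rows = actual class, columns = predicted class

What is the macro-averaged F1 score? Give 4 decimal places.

0.6770

Per-class F1 score (2·TP/(2·TP+FP+FN)):
  en: TP=279, FP=7+10+16+36+20=89, FN=47+69+60+59+58=293 → 558/940 = 0.59362
  fr: TP=218, FP=47+7+28+42+21=145, FN=7+7+4+6+8=32 → 436/613 = 0.71126
  de: TP=173, FP=69+7+21+41+27=165, FN=10+7+9+10+8=44 → 346/555 = 0.62342
  es: TP=387, FP=60+4+9+38+25=136, FN=16+28+21+36+28=129 → 774/1039 = 0.74495
  it: TP=223, FP=59+6+10+36+25=136, FN=36+42+41+38+33=190 → 446/772 = 0.57772
  pt: TP=543, FP=58+8+8+28+33=135, FN=20+21+27+25+25=118 → 1086/1339 = 0.81105
Macro-F1 score = mean = (0.59362 + 0.71126 + 0.62342 + 0.74495 + 0.57772 + 0.81105) / 6 = 0.6770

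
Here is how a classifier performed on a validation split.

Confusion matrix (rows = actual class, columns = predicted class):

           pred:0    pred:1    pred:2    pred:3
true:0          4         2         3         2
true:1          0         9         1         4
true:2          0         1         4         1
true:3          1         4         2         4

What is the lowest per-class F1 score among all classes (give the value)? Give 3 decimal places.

Per-class F1 score (2·TP/(2·TP+FP+FN)):
  0: TP=4, FP=0+0+1=1, FN=2+3+2=7 → 8/16 = 0.5000
  1: TP=9, FP=2+1+4=7, FN=0+1+4=5 → 18/30 = 0.6000
  2: TP=4, FP=3+1+2=6, FN=0+1+1=2 → 8/16 = 0.5000
  3: TP=4, FP=2+4+1=7, FN=1+4+2=7 → 8/22 = 0.3636
Lowest is class '3' with F1 score = 0.364.

0.364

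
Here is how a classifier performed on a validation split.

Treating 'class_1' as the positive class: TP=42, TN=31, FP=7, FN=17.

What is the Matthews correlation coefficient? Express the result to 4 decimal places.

0.5152

MCC = (TP·TN − FP·FN) / √((TP+FP)(TP+FN)(TN+FP)(TN+FN))
Numerator = 42·31 − 7·17 = 1183
Denominator = √(49·59·38·48) = √5273184 = 2296.3414
MCC = 1183 / 2296.3414 = 0.5152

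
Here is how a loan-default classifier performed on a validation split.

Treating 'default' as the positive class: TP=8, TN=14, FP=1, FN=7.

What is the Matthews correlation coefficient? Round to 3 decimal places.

0.509

MCC = (TP·TN − FP·FN) / √((TP+FP)(TP+FN)(TN+FP)(TN+FN))
Numerator = 8·14 − 1·7 = 105
Denominator = √(9·15·15·21) = √42525 = 206.2159
MCC = 105 / 206.2159 = 0.509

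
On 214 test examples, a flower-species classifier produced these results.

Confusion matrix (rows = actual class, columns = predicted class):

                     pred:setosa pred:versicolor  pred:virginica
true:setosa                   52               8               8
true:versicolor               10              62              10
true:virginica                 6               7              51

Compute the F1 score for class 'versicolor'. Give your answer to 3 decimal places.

0.780

Take TP from the diagonal, FP from the rest of the 'versicolor' prediction marginal, FN from the rest of the 'versicolor' actual marginal.
F1 score = 2·TP/(2·TP+FP+FN).
versicolor: TP=62, FP=8+7=15, FN=10+10=20 → 124/159 = 0.7799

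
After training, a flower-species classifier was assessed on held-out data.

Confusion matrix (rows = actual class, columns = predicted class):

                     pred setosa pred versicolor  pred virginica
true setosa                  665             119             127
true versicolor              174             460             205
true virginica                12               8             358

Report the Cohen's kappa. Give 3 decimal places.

Observed agreement pₒ = trace/N = 1483/2128 = 0.6969
Expected agreement pₑ = Σ (rowᵢ·colᵢ)/N² = (911·851 + 839·587 + 378·690)/2128² = 0.3376
κ = (pₒ − pₑ)/(1 − pₑ) = (0.6969 − 0.3376)/(1 − 0.3376) = 0.542

0.542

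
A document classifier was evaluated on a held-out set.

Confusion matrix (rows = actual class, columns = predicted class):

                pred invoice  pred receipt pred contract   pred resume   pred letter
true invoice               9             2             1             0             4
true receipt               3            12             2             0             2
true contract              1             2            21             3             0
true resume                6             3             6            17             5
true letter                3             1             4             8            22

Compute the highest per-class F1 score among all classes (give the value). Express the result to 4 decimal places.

0.6885

Per-class F1 score (2·TP/(2·TP+FP+FN)):
  invoice: TP=9, FP=3+1+6+3=13, FN=2+1+0+4=7 → 18/38 = 0.47368
  receipt: TP=12, FP=2+2+3+1=8, FN=3+2+0+2=7 → 24/39 = 0.61538
  contract: TP=21, FP=1+2+6+4=13, FN=1+2+3+0=6 → 42/61 = 0.68852
  resume: TP=17, FP=0+0+3+8=11, FN=6+3+6+5=20 → 34/65 = 0.52308
  letter: TP=22, FP=4+2+0+5=11, FN=3+1+4+8=16 → 44/71 = 0.61972
Highest is class 'contract' with F1 score = 0.6885.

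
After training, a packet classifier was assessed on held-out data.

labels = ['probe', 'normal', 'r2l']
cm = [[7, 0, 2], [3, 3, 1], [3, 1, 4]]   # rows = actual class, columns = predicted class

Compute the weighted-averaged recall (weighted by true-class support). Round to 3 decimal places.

Per-class recall (TP/(TP+FN)):
  probe: TP=7, FN=0+2=2 → 7/9 = 0.7778
  normal: TP=3, FN=3+1=4 → 3/7 = 0.4286
  r2l: TP=4, FN=3+1=4 → 4/8 = 0.5000
Weighted-recall = Σ (supportᵢ/N)·recallᵢ with N=24: (9/24)·0.7778 + (7/24)·0.4286 + (8/24)·0.5000 = 0.583

0.583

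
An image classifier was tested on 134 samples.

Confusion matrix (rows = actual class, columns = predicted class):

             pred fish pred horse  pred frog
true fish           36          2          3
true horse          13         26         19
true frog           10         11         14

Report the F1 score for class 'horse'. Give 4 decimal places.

0.5361

Treat 'horse' as positive and all other classes as negative.
F1 score = 2·TP/(2·TP+FP+FN).
horse: TP=26, FP=2+11=13, FN=13+19=32 → 52/97 = 0.53608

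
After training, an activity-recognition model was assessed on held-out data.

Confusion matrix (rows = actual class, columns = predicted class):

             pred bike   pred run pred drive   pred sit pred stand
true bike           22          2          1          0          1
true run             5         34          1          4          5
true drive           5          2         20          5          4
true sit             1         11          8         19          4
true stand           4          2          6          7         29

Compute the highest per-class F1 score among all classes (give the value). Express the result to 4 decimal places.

Per-class F1 score (2·TP/(2·TP+FP+FN)):
  bike: TP=22, FP=5+5+1+4=15, FN=2+1+0+1=4 → 44/63 = 0.69841
  run: TP=34, FP=2+2+11+2=17, FN=5+1+4+5=15 → 68/100 = 0.68000
  drive: TP=20, FP=1+1+8+6=16, FN=5+2+5+4=16 → 40/72 = 0.55556
  sit: TP=19, FP=0+4+5+7=16, FN=1+11+8+4=24 → 38/78 = 0.48718
  stand: TP=29, FP=1+5+4+4=14, FN=4+2+6+7=19 → 58/91 = 0.63736
Highest is class 'bike' with F1 score = 0.6984.

0.6984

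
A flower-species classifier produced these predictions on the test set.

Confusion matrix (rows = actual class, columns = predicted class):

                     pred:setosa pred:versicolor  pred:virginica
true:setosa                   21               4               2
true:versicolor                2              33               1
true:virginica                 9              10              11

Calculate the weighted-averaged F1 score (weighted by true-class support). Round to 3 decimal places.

0.676

Per-class F1 score (2·TP/(2·TP+FP+FN)):
  setosa: TP=21, FP=2+9=11, FN=4+2=6 → 42/59 = 0.7119
  versicolor: TP=33, FP=4+10=14, FN=2+1=3 → 66/83 = 0.7952
  virginica: TP=11, FP=2+1=3, FN=9+10=19 → 22/44 = 0.5000
Weighted-F1 score = Σ (supportᵢ/N)·F1 scoreᵢ with N=93: (27/93)·0.7119 + (36/93)·0.7952 + (30/93)·0.5000 = 0.676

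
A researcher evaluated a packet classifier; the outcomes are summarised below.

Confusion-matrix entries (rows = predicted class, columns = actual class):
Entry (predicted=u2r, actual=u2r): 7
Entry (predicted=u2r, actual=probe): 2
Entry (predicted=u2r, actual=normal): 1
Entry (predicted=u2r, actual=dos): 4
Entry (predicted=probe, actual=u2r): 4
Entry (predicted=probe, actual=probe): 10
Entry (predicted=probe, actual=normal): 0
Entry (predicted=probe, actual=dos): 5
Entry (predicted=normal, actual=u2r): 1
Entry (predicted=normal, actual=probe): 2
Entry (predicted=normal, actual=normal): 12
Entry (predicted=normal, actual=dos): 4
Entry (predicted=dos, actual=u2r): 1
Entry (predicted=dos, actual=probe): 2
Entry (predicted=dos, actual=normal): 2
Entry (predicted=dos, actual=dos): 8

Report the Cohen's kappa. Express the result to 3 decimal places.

0.428

Observed agreement pₒ = trace/N = 37/65 = 0.5692
Expected agreement pₑ = Σ (rowᵢ·colᵢ)/N² = (13·14 + 16·19 + 15·19 + 21·13)/65² = 0.2471
κ = (pₒ − pₑ)/(1 − pₑ) = (0.5692 − 0.2471)/(1 − 0.2471) = 0.428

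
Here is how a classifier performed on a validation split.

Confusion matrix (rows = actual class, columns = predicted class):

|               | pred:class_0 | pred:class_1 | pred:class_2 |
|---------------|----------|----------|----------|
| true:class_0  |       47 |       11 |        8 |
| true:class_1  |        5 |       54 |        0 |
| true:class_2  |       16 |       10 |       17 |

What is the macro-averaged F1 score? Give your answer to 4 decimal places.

0.6692

Per-class F1 score (2·TP/(2·TP+FP+FN)):
  class_0: TP=47, FP=5+16=21, FN=11+8=19 → 94/134 = 0.70149
  class_1: TP=54, FP=11+10=21, FN=5+0=5 → 108/134 = 0.80597
  class_2: TP=17, FP=8+0=8, FN=16+10=26 → 34/68 = 0.50000
Macro-F1 score = mean = (0.70149 + 0.80597 + 0.50000) / 3 = 0.6692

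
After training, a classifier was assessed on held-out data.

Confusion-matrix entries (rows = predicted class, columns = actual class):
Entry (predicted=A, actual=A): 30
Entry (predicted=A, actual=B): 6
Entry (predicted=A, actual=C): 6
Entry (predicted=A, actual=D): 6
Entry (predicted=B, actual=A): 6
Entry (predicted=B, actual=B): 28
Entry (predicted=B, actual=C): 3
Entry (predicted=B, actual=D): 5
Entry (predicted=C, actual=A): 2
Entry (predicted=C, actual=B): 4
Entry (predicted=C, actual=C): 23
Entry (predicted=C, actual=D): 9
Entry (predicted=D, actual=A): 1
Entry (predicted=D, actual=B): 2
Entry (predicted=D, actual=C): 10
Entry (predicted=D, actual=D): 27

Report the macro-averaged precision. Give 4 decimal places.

0.6430

Per-class precision (TP/(TP+FP)):
  A: TP=30, FP=6+6+6=18 → 30/48 = 0.62500
  B: TP=28, FP=6+3+5=14 → 28/42 = 0.66667
  C: TP=23, FP=2+4+9=15 → 23/38 = 0.60526
  D: TP=27, FP=1+2+10=13 → 27/40 = 0.67500
Macro-precision = mean = (0.62500 + 0.66667 + 0.60526 + 0.67500) / 4 = 0.6430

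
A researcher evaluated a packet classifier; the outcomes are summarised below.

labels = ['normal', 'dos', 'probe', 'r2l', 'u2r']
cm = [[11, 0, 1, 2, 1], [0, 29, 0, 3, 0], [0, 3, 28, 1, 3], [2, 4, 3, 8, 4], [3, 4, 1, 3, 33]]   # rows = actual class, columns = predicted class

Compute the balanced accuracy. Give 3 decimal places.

0.714

Balanced accuracy = mean of per-class recall.
  normal: recall = 11/15 = 0.7333
  dos: recall = 29/32 = 0.9063
  probe: recall = 28/35 = 0.8000
  r2l: recall = 8/21 = 0.3810
  u2r: recall = 33/44 = 0.7500
Mean = (0.7333 + 0.9063 + 0.8000 + 0.3810 + 0.7500) / 5 = 0.714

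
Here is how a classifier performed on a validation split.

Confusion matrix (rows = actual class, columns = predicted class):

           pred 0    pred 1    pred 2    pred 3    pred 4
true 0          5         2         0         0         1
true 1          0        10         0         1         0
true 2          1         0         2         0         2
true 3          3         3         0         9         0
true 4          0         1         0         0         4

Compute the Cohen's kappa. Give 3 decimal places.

Observed agreement pₒ = trace/N = 30/44 = 0.6818
Expected agreement pₑ = Σ (rowᵢ·colᵢ)/N² = (8·9 + 11·16 + 5·2 + 15·10 + 5·7)/44² = 0.2288
κ = (pₒ − pₑ)/(1 − pₑ) = (0.6818 − 0.2288)/(1 − 0.2288) = 0.587

0.587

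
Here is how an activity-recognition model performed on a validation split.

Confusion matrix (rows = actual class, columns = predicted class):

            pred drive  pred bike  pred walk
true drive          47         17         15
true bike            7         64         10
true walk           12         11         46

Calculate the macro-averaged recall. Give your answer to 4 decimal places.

Per-class recall (TP/(TP+FN)):
  drive: TP=47, FN=17+15=32 → 47/79 = 0.59494
  bike: TP=64, FN=7+10=17 → 64/81 = 0.79012
  walk: TP=46, FN=12+11=23 → 46/69 = 0.66667
Macro-recall = mean = (0.59494 + 0.79012 + 0.66667) / 3 = 0.6839

0.6839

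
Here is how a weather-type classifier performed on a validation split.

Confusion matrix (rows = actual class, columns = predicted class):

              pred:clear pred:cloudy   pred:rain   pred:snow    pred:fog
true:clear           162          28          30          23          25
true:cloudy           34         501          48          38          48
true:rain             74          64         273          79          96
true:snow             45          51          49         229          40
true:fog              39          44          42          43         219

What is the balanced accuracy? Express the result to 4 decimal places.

0.5877

Balanced accuracy = mean of per-class recall.
  clear: recall = 162/268 = 0.60448
  cloudy: recall = 501/669 = 0.74888
  rain: recall = 273/586 = 0.46587
  snow: recall = 229/414 = 0.55314
  fog: recall = 219/387 = 0.56589
Mean = (0.60448 + 0.74888 + 0.46587 + 0.55314 + 0.56589) / 5 = 0.5877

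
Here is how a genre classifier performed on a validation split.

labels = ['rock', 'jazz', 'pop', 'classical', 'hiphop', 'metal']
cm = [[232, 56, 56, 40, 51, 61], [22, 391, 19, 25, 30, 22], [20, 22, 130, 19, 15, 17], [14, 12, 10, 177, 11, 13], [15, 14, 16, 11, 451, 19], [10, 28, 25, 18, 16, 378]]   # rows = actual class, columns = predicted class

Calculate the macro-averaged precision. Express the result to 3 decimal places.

0.689

Per-class precision (TP/(TP+FP)):
  rock: TP=232, FP=22+20+14+15+10=81 → 232/313 = 0.7412
  jazz: TP=391, FP=56+22+12+14+28=132 → 391/523 = 0.7476
  pop: TP=130, FP=56+19+10+16+25=126 → 130/256 = 0.5078
  classical: TP=177, FP=40+25+19+11+18=113 → 177/290 = 0.6103
  hiphop: TP=451, FP=51+30+15+11+16=123 → 451/574 = 0.7857
  metal: TP=378, FP=61+22+17+13+19=132 → 378/510 = 0.7412
Macro-precision = mean = (0.7412 + 0.7476 + 0.5078 + 0.6103 + 0.7857 + 0.7412) / 6 = 0.689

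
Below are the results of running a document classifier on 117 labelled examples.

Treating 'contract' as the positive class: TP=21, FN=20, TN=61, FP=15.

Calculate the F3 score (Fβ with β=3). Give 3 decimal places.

Fβ = (1+β²)·TP / ((1+β²)·TP + β²·FN + FP), with β²=9
= 10·21 / (10·21 + 9·20 + 15) = 0.519

0.519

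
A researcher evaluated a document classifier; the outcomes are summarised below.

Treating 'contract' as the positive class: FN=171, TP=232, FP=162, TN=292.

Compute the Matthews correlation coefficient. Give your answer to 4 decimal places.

0.2192

MCC = (TP·TN − FP·FN) / √((TP+FP)(TP+FN)(TN+FP)(TN+FN))
Numerator = 232·292 − 162·171 = 40042
Denominator = √(394·403·454·463) = √33376293964 = 182691.8005
MCC = 40042 / 182691.8005 = 0.2192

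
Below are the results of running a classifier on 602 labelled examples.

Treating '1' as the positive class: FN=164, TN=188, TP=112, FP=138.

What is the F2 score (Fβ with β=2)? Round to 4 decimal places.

0.4136

Fβ = (1+β²)·TP / ((1+β²)·TP + β²·FN + FP), with β²=4
= 5·112 / (5·112 + 4·164 + 138) = 0.4136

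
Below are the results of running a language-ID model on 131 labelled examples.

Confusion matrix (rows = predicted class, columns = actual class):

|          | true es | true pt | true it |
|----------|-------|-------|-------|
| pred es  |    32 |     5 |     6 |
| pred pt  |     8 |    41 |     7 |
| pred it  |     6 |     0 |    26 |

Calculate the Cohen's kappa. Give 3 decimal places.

0.631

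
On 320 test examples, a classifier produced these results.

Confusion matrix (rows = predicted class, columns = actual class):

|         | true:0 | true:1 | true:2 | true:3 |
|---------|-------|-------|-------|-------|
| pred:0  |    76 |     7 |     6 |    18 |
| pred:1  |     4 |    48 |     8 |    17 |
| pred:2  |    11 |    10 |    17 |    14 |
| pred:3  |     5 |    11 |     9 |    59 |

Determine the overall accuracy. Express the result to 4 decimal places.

0.6250

Accuracy = trace / total = (76+48+17+59=200) / 320 = 200/320 = 0.6250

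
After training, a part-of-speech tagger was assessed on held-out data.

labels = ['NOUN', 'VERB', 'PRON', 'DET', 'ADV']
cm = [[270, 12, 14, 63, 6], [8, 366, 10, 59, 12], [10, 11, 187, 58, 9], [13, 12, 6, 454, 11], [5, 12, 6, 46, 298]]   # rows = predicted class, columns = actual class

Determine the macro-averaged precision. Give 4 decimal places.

0.7903

Per-class precision (TP/(TP+FP)):
  NOUN: TP=270, FP=12+14+63+6=95 → 270/365 = 0.73973
  VERB: TP=366, FP=8+10+59+12=89 → 366/455 = 0.80440
  PRON: TP=187, FP=10+11+58+9=88 → 187/275 = 0.68000
  DET: TP=454, FP=13+12+6+11=42 → 454/496 = 0.91532
  ADV: TP=298, FP=5+12+6+46=69 → 298/367 = 0.81199
Macro-precision = mean = (0.73973 + 0.80440 + 0.68000 + 0.91532 + 0.81199) / 5 = 0.7903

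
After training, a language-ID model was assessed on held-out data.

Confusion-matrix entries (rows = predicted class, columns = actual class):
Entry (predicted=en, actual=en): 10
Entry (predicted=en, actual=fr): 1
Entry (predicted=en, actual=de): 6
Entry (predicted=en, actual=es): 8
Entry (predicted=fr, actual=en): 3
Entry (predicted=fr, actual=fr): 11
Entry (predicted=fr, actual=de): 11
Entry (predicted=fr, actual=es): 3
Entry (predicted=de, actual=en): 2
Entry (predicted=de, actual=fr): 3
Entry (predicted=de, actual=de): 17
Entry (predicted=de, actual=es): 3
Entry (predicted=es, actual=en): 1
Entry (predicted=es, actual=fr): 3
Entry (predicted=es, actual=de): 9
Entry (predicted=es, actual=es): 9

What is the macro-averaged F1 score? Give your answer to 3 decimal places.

Per-class F1 score (2·TP/(2·TP+FP+FN)):
  en: TP=10, FP=1+6+8=15, FN=3+2+1=6 → 20/41 = 0.4878
  fr: TP=11, FP=3+11+3=17, FN=1+3+3=7 → 22/46 = 0.4783
  de: TP=17, FP=2+3+3=8, FN=6+11+9=26 → 34/68 = 0.5000
  es: TP=9, FP=1+3+9=13, FN=8+3+3=14 → 18/45 = 0.4000
Macro-F1 score = mean = (0.4878 + 0.4783 + 0.5000 + 0.4000) / 4 = 0.467

0.467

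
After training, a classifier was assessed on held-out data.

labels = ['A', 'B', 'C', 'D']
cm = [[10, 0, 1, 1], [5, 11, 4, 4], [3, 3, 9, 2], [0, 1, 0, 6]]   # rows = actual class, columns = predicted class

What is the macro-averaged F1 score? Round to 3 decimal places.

0.603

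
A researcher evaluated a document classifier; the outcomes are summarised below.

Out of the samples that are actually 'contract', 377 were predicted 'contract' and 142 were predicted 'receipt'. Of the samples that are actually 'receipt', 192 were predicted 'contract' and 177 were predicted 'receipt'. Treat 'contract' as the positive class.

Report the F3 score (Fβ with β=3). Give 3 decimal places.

0.719

Fβ = (1+β²)·TP / ((1+β²)·TP + β²·FN + FP), with β²=9
= 10·377 / (10·377 + 9·142 + 192) = 0.719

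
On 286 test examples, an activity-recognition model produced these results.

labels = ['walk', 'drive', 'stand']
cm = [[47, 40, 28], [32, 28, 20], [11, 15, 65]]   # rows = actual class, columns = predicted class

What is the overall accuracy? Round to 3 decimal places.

Accuracy = trace / total = (47+28+65=140) / 286 = 140/286 = 0.490

0.490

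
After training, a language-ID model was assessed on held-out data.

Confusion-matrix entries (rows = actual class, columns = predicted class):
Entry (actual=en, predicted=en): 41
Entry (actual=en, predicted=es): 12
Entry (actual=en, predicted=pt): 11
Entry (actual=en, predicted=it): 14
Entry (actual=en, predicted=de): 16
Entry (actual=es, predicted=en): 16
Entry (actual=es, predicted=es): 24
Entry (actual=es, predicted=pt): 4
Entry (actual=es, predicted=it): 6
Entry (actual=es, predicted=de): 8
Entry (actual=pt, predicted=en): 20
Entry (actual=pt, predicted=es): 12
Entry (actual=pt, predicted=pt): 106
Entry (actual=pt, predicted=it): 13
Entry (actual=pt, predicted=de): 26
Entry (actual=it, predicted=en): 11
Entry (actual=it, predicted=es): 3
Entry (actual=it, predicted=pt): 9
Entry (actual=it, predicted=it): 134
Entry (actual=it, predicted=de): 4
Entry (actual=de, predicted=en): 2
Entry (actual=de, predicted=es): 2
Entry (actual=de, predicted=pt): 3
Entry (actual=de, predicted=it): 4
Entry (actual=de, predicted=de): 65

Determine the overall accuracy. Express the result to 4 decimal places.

Accuracy = trace / total = (41+24+106+134+65=370) / 566 = 370/566 = 0.6537

0.6537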